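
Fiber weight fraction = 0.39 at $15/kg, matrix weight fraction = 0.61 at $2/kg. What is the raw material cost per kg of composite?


Cost = cost_f*Wf + cost_m*Wm = 15*0.39 + 2*0.61 = $7.07/kg

$7.07/kg


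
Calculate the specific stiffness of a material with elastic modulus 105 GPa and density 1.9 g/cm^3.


Specific stiffness = E/rho = 105/1.9 = 55.3 GPa/(g/cm^3)

55.3 GPa/(g/cm^3)


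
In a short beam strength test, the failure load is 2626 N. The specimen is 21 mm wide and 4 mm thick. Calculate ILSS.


ILSS = 3F/(4bh) = 3*2626/(4*21*4) = 23.45 MPa

23.45 MPa


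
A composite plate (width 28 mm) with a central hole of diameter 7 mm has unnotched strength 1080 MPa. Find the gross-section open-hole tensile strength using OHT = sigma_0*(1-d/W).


OHT = sigma_0*(1-d/W) = 1080*(1-7/28) = 810.0 MPa

810.0 MPa


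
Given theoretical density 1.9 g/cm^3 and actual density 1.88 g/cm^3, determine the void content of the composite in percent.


Void% = (rho_theo - rho_actual)/rho_theo * 100 = (1.9 - 1.88)/1.9 * 100 = 1.05%

1.05%


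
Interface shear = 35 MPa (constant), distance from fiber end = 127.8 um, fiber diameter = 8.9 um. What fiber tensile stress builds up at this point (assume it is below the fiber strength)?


Force balance: sigma_f * (pi*d^2/4) = tau * (pi*d) * x  ->  sigma_f = 4 * tau * x / d
sigma_f = 4 * 35 * 127.8 / 8.9 = 2010.3 MPa

2010.3 MPa


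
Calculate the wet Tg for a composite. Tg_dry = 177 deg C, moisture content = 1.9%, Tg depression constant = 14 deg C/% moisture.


Tg_wet = Tg_dry - k*moisture = 177 - 14*1.9 = 150.4 deg C

150.4 deg C


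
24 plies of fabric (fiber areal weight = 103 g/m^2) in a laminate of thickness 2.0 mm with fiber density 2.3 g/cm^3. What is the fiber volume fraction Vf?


Vf = n * FAW / (rho_f * h * 1000) = 24 * 103 / (2.3 * 2.0 * 1000) = 0.5374

0.5374


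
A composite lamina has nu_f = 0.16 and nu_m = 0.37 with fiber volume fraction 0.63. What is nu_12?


nu_12 = nu_f*Vf + nu_m*(1-Vf) = 0.16*0.63 + 0.37*0.37 = 0.2377

0.2377


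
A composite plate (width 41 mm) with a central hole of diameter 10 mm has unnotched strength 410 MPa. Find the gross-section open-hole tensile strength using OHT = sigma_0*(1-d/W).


OHT = sigma_0*(1-d/W) = 410*(1-10/41) = 310.0 MPa

310.0 MPa


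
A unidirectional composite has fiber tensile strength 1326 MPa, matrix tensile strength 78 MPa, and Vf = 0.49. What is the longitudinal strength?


sigma_1 = sigma_f*Vf + sigma_m*(1-Vf) = 1326*0.49 + 78*0.51 = 689.5 MPa

689.5 MPa


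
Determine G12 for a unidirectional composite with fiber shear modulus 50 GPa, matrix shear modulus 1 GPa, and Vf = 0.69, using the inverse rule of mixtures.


1/G12 = Vf/Gf + (1-Vf)/Gm = 0.69/50 + 0.31/1
G12 = 3.09 GPa

3.09 GPa


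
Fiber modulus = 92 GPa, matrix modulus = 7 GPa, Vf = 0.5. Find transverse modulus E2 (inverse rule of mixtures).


1/E2 = Vf/Ef + (1-Vf)/Em = 0.5/92 + 0.5/7
E2 = 13.01 GPa

13.01 GPa


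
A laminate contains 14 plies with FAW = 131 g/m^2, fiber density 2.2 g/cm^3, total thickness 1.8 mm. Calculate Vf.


Vf = n * FAW / (rho_f * h * 1000) = 14 * 131 / (2.2 * 1.8 * 1000) = 0.4631

0.4631


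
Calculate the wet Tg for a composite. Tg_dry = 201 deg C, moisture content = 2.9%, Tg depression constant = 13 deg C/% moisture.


Tg_wet = Tg_dry - k*moisture = 201 - 13*2.9 = 163.3 deg C

163.3 deg C


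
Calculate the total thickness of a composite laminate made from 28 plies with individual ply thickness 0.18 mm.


h = n * t_ply = 28 * 0.18 = 5.04 mm

5.04 mm


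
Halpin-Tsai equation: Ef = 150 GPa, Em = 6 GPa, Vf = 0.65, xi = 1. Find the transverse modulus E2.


eta = (Ef/Em - 1)/(Ef/Em + xi) = (25.0 - 1)/(25.0 + 1) = 0.9231
E2 = Em*(1+xi*eta*Vf)/(1-eta*Vf) = 24.0 GPa

24.0 GPa


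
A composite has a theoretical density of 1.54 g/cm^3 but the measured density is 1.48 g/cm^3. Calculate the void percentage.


Void% = (rho_theo - rho_actual)/rho_theo * 100 = (1.54 - 1.48)/1.54 * 100 = 3.9%

3.9%


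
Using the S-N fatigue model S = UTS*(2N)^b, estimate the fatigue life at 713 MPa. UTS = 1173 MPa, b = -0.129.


N = 0.5 * (S/UTS)^(1/b) = 0.5 * (713/1173)^(1/-0.129) = 23.7140 cycles

23.7140 cycles


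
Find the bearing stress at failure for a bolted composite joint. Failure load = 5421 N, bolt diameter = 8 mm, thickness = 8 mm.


sigma_br = F/(d*h) = 5421/(8*8) = 84.7 MPa

84.7 MPa


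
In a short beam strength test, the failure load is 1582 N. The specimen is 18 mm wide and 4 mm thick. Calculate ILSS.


ILSS = 3F/(4bh) = 3*1582/(4*18*4) = 16.48 MPa

16.48 MPa


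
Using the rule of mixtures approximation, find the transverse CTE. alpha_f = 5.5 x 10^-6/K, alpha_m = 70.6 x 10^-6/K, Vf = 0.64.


alpha_2 = alpha_f*Vf + alpha_m*(1-Vf) = 5.5*0.64 + 70.6*0.36 = 28.9 x 10^-6/K

28.9 x 10^-6/K


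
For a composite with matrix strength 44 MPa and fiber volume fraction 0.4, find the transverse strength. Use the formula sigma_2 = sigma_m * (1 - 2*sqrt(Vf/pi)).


factor = 1 - 2*sqrt(0.4/pi) = 0.2864
sigma_2 = 44 * 0.2864 = 12.6 MPa

12.6 MPa


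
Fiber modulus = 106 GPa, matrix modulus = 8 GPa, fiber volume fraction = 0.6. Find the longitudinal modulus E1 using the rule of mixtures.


E1 = Ef*Vf + Em*(1-Vf) = 106*0.6 + 8*0.4 = 66.8 GPa

66.8 GPa


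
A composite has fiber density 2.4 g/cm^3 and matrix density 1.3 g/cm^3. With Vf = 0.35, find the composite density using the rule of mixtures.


rho_c = rho_f*Vf + rho_m*(1-Vf) = 2.4*0.35 + 1.3*0.65 = 1.685 g/cm^3

1.685 g/cm^3


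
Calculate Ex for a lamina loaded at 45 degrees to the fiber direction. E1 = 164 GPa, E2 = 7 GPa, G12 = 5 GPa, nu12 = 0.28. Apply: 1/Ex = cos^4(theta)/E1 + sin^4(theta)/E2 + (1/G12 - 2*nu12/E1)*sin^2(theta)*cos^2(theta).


cos^4(45) = 0.25, sin^4(45) = 0.25, sin^2(45)*cos^2(45) = 0.25
1/G12 - 2*nu12/E1 = 1/5 - 2*0.28/164 = 0.196585 GPa^-1
1/Ex = 0.25/164 + 0.25/7 + 0.196585*0.25 = 0.086385 GPa^-1
Ex = 11.58 GPa

11.58 GPa


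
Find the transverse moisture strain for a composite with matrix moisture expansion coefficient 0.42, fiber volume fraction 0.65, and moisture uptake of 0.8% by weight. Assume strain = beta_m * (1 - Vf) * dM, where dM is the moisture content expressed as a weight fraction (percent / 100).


dM = 0.8/100 = 0.008
strain = beta_m * (1-Vf) * dM = 0.42 * 0.35 * 0.008 = 0.001176

0.001176


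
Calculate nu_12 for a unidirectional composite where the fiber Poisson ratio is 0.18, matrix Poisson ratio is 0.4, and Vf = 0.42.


nu_12 = nu_f*Vf + nu_m*(1-Vf) = 0.18*0.42 + 0.4*0.58 = 0.3076

0.3076


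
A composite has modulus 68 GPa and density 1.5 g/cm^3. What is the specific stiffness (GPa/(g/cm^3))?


Specific stiffness = E/rho = 68/1.5 = 45.3 GPa/(g/cm^3)

45.3 GPa/(g/cm^3)


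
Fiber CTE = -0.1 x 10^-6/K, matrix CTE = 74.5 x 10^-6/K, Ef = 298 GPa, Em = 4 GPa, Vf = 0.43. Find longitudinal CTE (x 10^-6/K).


E1 = Ef*Vf + Em*(1-Vf) = 130.42
alpha_1 = (alpha_f*Ef*Vf + alpha_m*Em*(1-Vf))/E1 = 1.2 x 10^-6/K

1.2 x 10^-6/K


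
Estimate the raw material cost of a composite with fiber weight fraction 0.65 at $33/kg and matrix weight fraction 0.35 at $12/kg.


Cost = cost_f*Wf + cost_m*Wm = 33*0.65 + 12*0.35 = $25.65/kg

$25.65/kg


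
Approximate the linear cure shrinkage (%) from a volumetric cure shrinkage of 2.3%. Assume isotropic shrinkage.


Linear shrinkage ≈ vol_shrink/3 = 2.3/3 = 0.767%

0.767%


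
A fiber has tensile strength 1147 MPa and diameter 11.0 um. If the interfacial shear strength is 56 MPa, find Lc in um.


Lc = sigma_f * d / (2 * tau_i) = 1147 * 11.0 / (2 * 56) = 112.7 um

112.7 um


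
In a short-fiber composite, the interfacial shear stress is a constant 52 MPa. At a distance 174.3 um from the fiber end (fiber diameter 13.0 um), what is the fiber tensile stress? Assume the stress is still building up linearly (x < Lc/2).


Force balance: sigma_f * (pi*d^2/4) = tau * (pi*d) * x  ->  sigma_f = 4 * tau * x / d
sigma_f = 4 * 52 * 174.3 / 13.0 = 2788.8 MPa

2788.8 MPa


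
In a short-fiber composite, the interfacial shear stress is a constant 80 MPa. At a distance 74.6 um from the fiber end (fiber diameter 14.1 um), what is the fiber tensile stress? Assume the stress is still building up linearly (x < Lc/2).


Force balance: sigma_f * (pi*d^2/4) = tau * (pi*d) * x  ->  sigma_f = 4 * tau * x / d
sigma_f = 4 * 80 * 74.6 / 14.1 = 1693.0 MPa

1693.0 MPa


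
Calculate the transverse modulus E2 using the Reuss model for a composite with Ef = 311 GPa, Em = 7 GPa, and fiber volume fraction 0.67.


1/E2 = Vf/Ef + (1-Vf)/Em = 0.67/311 + 0.33/7
E2 = 20.29 GPa

20.29 GPa


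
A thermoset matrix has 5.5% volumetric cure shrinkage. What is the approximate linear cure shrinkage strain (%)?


Linear shrinkage ≈ vol_shrink/3 = 5.5/3 = 1.833%

1.833%


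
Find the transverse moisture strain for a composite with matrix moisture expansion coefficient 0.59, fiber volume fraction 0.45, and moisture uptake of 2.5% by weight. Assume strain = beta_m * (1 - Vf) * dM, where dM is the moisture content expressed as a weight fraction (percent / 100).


dM = 2.5/100 = 0.025
strain = beta_m * (1-Vf) * dM = 0.59 * 0.55 * 0.025 = 0.0081125

0.0081125


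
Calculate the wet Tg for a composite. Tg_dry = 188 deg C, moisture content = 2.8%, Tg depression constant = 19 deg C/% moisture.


Tg_wet = Tg_dry - k*moisture = 188 - 19*2.8 = 134.8 deg C

134.8 deg C


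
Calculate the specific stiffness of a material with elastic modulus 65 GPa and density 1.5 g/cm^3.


Specific stiffness = E/rho = 65/1.5 = 43.3 GPa/(g/cm^3)

43.3 GPa/(g/cm^3)


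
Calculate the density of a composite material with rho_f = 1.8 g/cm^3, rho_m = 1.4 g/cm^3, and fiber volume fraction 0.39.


rho_c = rho_f*Vf + rho_m*(1-Vf) = 1.8*0.39 + 1.4*0.61 = 1.556 g/cm^3

1.556 g/cm^3


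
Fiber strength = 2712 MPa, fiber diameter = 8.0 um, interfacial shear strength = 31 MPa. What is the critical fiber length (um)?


Lc = sigma_f * d / (2 * tau_i) = 2712 * 8.0 / (2 * 31) = 349.9 um

349.9 um


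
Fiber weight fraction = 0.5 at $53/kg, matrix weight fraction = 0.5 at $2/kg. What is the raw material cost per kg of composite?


Cost = cost_f*Wf + cost_m*Wm = 53*0.5 + 2*0.5 = $27.5/kg

$27.5/kg


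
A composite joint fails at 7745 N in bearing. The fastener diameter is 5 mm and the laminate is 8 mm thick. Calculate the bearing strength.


sigma_br = F/(d*h) = 7745/(5*8) = 193.6 MPa

193.6 MPa


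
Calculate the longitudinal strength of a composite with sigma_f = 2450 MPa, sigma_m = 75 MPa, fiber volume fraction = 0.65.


sigma_1 = sigma_f*Vf + sigma_m*(1-Vf) = 2450*0.65 + 75*0.35 = 1618.8 MPa

1618.8 MPa


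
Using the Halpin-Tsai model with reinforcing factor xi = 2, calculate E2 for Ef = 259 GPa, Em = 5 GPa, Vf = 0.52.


eta = (Ef/Em - 1)/(Ef/Em + xi) = (51.8 - 1)/(51.8 + 2) = 0.9442
E2 = Em*(1+xi*eta*Vf)/(1-eta*Vf) = 19.47 GPa

19.47 GPa


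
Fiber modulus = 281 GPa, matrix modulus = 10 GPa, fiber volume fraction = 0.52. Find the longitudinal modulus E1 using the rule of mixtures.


E1 = Ef*Vf + Em*(1-Vf) = 281*0.52 + 10*0.48 = 150.92 GPa

150.92 GPa


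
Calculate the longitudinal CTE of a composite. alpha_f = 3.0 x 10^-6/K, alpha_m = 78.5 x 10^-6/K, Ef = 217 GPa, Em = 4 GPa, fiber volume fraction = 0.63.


E1 = Ef*Vf + Em*(1-Vf) = 138.19
alpha_1 = (alpha_f*Ef*Vf + alpha_m*Em*(1-Vf))/E1 = 3.81 x 10^-6/K

3.81 x 10^-6/K


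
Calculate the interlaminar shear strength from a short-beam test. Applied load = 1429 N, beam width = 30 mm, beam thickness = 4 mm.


ILSS = 3F/(4bh) = 3*1429/(4*30*4) = 8.93 MPa

8.93 MPa


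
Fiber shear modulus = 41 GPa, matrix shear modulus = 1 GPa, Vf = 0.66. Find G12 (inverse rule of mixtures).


1/G12 = Vf/Gf + (1-Vf)/Gm = 0.66/41 + 0.34/1
G12 = 2.81 GPa

2.81 GPa


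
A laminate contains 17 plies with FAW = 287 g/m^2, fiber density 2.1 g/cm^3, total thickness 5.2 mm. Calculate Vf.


Vf = n * FAW / (rho_f * h * 1000) = 17 * 287 / (2.1 * 5.2 * 1000) = 0.4468

0.4468


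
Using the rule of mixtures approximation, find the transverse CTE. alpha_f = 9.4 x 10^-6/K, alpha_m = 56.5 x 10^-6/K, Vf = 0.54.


alpha_2 = alpha_f*Vf + alpha_m*(1-Vf) = 9.4*0.54 + 56.5*0.46 = 31.1 x 10^-6/K

31.1 x 10^-6/K


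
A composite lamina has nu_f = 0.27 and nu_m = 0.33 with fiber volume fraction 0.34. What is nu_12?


nu_12 = nu_f*Vf + nu_m*(1-Vf) = 0.27*0.34 + 0.33*0.66 = 0.3096

0.3096


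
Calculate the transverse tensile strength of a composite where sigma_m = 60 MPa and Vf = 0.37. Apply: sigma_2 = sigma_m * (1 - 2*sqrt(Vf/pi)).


factor = 1 - 2*sqrt(0.37/pi) = 0.3136
sigma_2 = 60 * 0.3136 = 18.82 MPa

18.82 MPa


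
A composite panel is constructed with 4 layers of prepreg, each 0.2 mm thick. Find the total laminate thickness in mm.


h = n * t_ply = 4 * 0.2 = 0.8 mm

0.8 mm


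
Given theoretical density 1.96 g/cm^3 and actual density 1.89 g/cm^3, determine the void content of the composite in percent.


Void% = (rho_theo - rho_actual)/rho_theo * 100 = (1.96 - 1.89)/1.96 * 100 = 3.57%

3.57%


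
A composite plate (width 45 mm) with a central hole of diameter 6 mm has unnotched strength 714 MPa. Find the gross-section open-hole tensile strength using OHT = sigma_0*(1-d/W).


OHT = sigma_0*(1-d/W) = 714*(1-6/45) = 618.8 MPa

618.8 MPa


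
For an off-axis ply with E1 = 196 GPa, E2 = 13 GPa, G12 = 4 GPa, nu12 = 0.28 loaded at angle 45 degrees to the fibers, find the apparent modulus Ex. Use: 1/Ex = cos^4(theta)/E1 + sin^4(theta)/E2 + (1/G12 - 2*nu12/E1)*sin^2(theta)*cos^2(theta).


cos^4(45) = 0.25, sin^4(45) = 0.25, sin^2(45)*cos^2(45) = 0.25
1/G12 - 2*nu12/E1 = 1/4 - 2*0.28/196 = 0.247143 GPa^-1
1/Ex = 0.25/196 + 0.25/13 + 0.247143*0.25 = 0.082292 GPa^-1
Ex = 12.15 GPa

12.15 GPa


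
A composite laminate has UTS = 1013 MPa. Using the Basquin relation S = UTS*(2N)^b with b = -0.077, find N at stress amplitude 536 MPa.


N = 0.5 * (S/UTS)^(1/b) = 0.5 * (536/1013)^(1/-0.077) = 1946.0784 cycles

1946.0784 cycles


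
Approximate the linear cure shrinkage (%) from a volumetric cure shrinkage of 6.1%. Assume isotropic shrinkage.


Linear shrinkage ≈ vol_shrink/3 = 6.1/3 = 2.033%

2.033%


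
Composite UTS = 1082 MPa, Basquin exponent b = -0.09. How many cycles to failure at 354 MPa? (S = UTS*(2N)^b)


N = 0.5 * (S/UTS)^(1/b) = 0.5 * (354/1082)^(1/-0.09) = 123125.4323 cycles

123125.4323 cycles


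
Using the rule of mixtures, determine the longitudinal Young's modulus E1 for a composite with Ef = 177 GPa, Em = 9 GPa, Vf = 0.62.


E1 = Ef*Vf + Em*(1-Vf) = 177*0.62 + 9*0.38 = 113.16 GPa

113.16 GPa


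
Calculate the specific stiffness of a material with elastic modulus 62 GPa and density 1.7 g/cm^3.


Specific stiffness = E/rho = 62/1.7 = 36.5 GPa/(g/cm^3)

36.5 GPa/(g/cm^3)


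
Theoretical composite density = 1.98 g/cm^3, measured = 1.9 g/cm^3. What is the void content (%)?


Void% = (rho_theo - rho_actual)/rho_theo * 100 = (1.98 - 1.9)/1.98 * 100 = 4.04%

4.04%


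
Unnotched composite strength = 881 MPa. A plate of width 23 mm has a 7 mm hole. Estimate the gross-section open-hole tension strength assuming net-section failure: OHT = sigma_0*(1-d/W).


OHT = sigma_0*(1-d/W) = 881*(1-7/23) = 612.9 MPa

612.9 MPa


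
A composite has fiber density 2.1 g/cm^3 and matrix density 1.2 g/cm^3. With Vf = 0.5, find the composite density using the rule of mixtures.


rho_c = rho_f*Vf + rho_m*(1-Vf) = 2.1*0.5 + 1.2*0.5 = 1.65 g/cm^3

1.65 g/cm^3


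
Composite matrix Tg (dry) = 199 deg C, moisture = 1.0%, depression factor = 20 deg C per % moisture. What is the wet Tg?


Tg_wet = Tg_dry - k*moisture = 199 - 20*1.0 = 179.0 deg C

179.0 deg C


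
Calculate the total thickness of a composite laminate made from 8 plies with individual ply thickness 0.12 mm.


h = n * t_ply = 8 * 0.12 = 0.96 mm

0.96 mm


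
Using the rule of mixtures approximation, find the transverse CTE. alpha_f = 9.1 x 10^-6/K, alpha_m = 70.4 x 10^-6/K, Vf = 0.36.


alpha_2 = alpha_f*Vf + alpha_m*(1-Vf) = 9.1*0.36 + 70.4*0.64 = 48.3 x 10^-6/K

48.3 x 10^-6/K


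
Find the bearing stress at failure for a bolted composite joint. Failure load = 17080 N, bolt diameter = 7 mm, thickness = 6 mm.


sigma_br = F/(d*h) = 17080/(7*6) = 406.7 MPa

406.7 MPa


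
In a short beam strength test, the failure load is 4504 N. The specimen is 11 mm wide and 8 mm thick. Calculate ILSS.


ILSS = 3F/(4bh) = 3*4504/(4*11*8) = 38.39 MPa

38.39 MPa


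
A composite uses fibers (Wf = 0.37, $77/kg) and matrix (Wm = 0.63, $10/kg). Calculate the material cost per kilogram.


Cost = cost_f*Wf + cost_m*Wm = 77*0.37 + 10*0.63 = $34.79/kg

$34.79/kg


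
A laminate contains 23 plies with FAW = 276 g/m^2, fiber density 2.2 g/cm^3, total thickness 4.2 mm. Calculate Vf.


Vf = n * FAW / (rho_f * h * 1000) = 23 * 276 / (2.2 * 4.2 * 1000) = 0.687

0.687


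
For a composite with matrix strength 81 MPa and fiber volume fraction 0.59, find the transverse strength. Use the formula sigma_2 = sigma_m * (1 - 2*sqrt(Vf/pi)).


factor = 1 - 2*sqrt(0.59/pi) = 0.1333
sigma_2 = 81 * 0.1333 = 10.8 MPa

10.8 MPa


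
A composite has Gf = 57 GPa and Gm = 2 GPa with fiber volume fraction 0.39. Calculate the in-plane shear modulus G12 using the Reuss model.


1/G12 = Vf/Gf + (1-Vf)/Gm = 0.39/57 + 0.61/2
G12 = 3.21 GPa

3.21 GPa


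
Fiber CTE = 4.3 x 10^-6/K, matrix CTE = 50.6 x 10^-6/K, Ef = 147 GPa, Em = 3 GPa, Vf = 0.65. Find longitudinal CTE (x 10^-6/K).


E1 = Ef*Vf + Em*(1-Vf) = 96.6
alpha_1 = (alpha_f*Ef*Vf + alpha_m*Em*(1-Vf))/E1 = 4.8 x 10^-6/K

4.8 x 10^-6/K


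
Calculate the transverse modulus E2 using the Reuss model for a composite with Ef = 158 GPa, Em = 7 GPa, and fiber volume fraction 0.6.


1/E2 = Vf/Ef + (1-Vf)/Em = 0.6/158 + 0.4/7
E2 = 16.41 GPa

16.41 GPa


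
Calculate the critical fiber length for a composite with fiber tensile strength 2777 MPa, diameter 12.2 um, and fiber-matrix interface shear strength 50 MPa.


Lc = sigma_f * d / (2 * tau_i) = 2777 * 12.2 / (2 * 50) = 338.8 um

338.8 um


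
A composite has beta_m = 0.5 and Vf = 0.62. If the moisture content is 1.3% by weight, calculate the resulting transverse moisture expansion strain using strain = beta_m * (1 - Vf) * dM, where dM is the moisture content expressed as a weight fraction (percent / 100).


dM = 1.3/100 = 0.013
strain = beta_m * (1-Vf) * dM = 0.5 * 0.38 * 0.013 = 0.00247

0.00247


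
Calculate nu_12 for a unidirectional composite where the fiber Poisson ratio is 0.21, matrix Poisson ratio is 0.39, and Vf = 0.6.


nu_12 = nu_f*Vf + nu_m*(1-Vf) = 0.21*0.6 + 0.39*0.4 = 0.282

0.282


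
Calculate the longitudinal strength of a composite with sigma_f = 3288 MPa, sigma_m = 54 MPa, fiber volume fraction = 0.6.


sigma_1 = sigma_f*Vf + sigma_m*(1-Vf) = 3288*0.6 + 54*0.4 = 1994.4 MPa

1994.4 MPa


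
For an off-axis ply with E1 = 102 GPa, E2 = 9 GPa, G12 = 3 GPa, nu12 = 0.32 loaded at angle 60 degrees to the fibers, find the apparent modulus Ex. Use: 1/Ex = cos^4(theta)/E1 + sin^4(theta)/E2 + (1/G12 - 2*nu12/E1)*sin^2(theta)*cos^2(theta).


cos^4(60) = 0.0625, sin^4(60) = 0.5625, sin^2(60)*cos^2(60) = 0.1875
1/G12 - 2*nu12/E1 = 1/3 - 2*0.32/102 = 0.327059 GPa^-1
1/Ex = 0.0625/102 + 0.5625/9 + 0.327059*0.1875 = 0.1244363 GPa^-1
Ex = 8.04 GPa

8.04 GPa


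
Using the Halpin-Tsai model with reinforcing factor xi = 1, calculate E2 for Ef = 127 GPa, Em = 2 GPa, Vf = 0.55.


eta = (Ef/Em - 1)/(Ef/Em + xi) = (63.5 - 1)/(63.5 + 1) = 0.969
E2 = Em*(1+xi*eta*Vf)/(1-eta*Vf) = 6.56 GPa

6.56 GPa


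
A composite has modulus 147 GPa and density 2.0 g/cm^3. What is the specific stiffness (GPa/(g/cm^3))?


Specific stiffness = E/rho = 147/2.0 = 73.5 GPa/(g/cm^3)

73.5 GPa/(g/cm^3)


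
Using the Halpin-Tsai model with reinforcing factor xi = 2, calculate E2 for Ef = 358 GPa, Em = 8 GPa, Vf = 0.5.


eta = (Ef/Em - 1)/(Ef/Em + xi) = (44.75 - 1)/(44.75 + 2) = 0.9358
E2 = Em*(1+xi*eta*Vf)/(1-eta*Vf) = 29.11 GPa

29.11 GPa


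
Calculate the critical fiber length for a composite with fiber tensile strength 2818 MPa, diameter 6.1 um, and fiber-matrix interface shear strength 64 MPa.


Lc = sigma_f * d / (2 * tau_i) = 2818 * 6.1 / (2 * 64) = 134.3 um

134.3 um


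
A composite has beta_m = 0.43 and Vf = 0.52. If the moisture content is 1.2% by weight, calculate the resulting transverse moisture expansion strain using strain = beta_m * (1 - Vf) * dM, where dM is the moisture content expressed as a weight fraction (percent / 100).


dM = 1.2/100 = 0.012
strain = beta_m * (1-Vf) * dM = 0.43 * 0.48 * 0.012 = 0.0024768

0.0024768


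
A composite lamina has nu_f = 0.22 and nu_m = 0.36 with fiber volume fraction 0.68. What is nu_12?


nu_12 = nu_f*Vf + nu_m*(1-Vf) = 0.22*0.68 + 0.36*0.32 = 0.2648

0.2648


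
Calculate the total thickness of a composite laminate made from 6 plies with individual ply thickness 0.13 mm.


h = n * t_ply = 6 * 0.13 = 0.78 mm

0.78 mm


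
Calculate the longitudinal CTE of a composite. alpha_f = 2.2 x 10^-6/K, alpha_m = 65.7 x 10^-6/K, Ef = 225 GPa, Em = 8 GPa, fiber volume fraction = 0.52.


E1 = Ef*Vf + Em*(1-Vf) = 120.84
alpha_1 = (alpha_f*Ef*Vf + alpha_m*Em*(1-Vf))/E1 = 4.22 x 10^-6/K

4.22 x 10^-6/K


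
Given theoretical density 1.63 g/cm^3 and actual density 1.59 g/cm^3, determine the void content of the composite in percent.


Void% = (rho_theo - rho_actual)/rho_theo * 100 = (1.63 - 1.59)/1.63 * 100 = 2.45%

2.45%


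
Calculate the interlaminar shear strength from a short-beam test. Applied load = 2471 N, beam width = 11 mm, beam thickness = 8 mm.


ILSS = 3F/(4bh) = 3*2471/(4*11*8) = 21.06 MPa

21.06 MPa


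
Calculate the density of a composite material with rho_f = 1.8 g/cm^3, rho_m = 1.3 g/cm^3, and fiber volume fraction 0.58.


rho_c = rho_f*Vf + rho_m*(1-Vf) = 1.8*0.58 + 1.3*0.42 = 1.59 g/cm^3

1.59 g/cm^3


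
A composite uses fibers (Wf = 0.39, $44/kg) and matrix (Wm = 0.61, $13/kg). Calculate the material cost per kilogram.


Cost = cost_f*Wf + cost_m*Wm = 44*0.39 + 13*0.61 = $25.09/kg

$25.09/kg


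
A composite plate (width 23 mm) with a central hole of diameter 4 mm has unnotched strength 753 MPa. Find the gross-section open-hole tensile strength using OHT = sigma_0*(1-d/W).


OHT = sigma_0*(1-d/W) = 753*(1-4/23) = 622.0 MPa

622.0 MPa


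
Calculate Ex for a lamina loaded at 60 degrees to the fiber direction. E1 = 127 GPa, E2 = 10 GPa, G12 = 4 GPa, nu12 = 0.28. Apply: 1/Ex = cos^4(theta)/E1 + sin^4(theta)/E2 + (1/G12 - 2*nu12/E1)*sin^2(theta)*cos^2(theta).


cos^4(60) = 0.0625, sin^4(60) = 0.5625, sin^2(60)*cos^2(60) = 0.1875
1/G12 - 2*nu12/E1 = 1/4 - 2*0.28/127 = 0.245591 GPa^-1
1/Ex = 0.0625/127 + 0.5625/10 + 0.245591*0.1875 = 0.1027904 GPa^-1
Ex = 9.73 GPa

9.73 GPa


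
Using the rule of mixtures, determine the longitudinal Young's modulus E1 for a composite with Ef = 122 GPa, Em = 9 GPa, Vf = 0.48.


E1 = Ef*Vf + Em*(1-Vf) = 122*0.48 + 9*0.52 = 63.24 GPa

63.24 GPa


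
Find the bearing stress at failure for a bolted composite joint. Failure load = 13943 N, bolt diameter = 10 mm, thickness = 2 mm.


sigma_br = F/(d*h) = 13943/(10*2) = 697.2 MPa

697.2 MPa


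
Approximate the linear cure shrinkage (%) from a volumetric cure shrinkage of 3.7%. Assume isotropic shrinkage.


Linear shrinkage ≈ vol_shrink/3 = 3.7/3 = 1.233%

1.233%


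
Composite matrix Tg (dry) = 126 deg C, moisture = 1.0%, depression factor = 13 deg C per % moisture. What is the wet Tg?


Tg_wet = Tg_dry - k*moisture = 126 - 13*1.0 = 113.0 deg C

113.0 deg C


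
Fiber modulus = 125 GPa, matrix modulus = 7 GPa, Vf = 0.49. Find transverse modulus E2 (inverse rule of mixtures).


1/E2 = Vf/Ef + (1-Vf)/Em = 0.49/125 + 0.51/7
E2 = 13.02 GPa

13.02 GPa


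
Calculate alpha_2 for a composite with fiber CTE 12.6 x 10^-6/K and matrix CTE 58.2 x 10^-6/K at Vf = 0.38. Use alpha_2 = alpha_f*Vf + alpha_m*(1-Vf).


alpha_2 = alpha_f*Vf + alpha_m*(1-Vf) = 12.6*0.38 + 58.2*0.62 = 40.9 x 10^-6/K

40.9 x 10^-6/K


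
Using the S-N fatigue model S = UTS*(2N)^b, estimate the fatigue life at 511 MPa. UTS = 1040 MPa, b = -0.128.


N = 0.5 * (S/UTS)^(1/b) = 0.5 * (511/1040)^(1/-0.128) = 128.8263 cycles

128.8263 cycles


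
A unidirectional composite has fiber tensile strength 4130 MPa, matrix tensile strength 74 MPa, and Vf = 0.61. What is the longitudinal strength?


sigma_1 = sigma_f*Vf + sigma_m*(1-Vf) = 4130*0.61 + 74*0.39 = 2548.2 MPa

2548.2 MPa


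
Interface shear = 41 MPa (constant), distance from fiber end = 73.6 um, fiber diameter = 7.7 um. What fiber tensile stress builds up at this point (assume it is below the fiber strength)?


Force balance: sigma_f * (pi*d^2/4) = tau * (pi*d) * x  ->  sigma_f = 4 * tau * x / d
sigma_f = 4 * 41 * 73.6 / 7.7 = 1567.6 MPa

1567.6 MPa


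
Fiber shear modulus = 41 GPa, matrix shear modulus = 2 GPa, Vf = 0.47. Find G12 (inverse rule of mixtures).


1/G12 = Vf/Gf + (1-Vf)/Gm = 0.47/41 + 0.53/2
G12 = 3.62 GPa

3.62 GPa


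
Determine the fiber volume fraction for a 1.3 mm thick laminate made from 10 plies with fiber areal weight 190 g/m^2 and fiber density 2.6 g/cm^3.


Vf = n * FAW / (rho_f * h * 1000) = 10 * 190 / (2.6 * 1.3 * 1000) = 0.5621

0.5621


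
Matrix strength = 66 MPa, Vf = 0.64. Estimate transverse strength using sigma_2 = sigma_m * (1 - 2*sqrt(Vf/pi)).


factor = 1 - 2*sqrt(0.64/pi) = 0.0973
sigma_2 = 66 * 0.0973 = 6.42 MPa

6.42 MPa


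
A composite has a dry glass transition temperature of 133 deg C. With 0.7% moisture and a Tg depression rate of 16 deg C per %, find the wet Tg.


Tg_wet = Tg_dry - k*moisture = 133 - 16*0.7 = 121.8 deg C

121.8 deg C


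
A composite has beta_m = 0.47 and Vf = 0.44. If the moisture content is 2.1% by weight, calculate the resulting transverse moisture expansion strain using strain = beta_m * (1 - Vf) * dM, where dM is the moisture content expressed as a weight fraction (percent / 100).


dM = 2.1/100 = 0.021
strain = beta_m * (1-Vf) * dM = 0.47 * 0.56 * 0.021 = 0.0055272

0.0055272


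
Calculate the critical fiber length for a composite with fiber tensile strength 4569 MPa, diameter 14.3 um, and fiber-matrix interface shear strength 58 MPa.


Lc = sigma_f * d / (2 * tau_i) = 4569 * 14.3 / (2 * 58) = 563.2 um

563.2 um


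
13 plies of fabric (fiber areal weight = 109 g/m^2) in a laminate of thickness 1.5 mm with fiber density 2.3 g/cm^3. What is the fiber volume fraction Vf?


Vf = n * FAW / (rho_f * h * 1000) = 13 * 109 / (2.3 * 1.5 * 1000) = 0.4107

0.4107


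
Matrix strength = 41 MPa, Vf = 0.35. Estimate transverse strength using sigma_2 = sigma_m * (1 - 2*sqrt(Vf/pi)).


factor = 1 - 2*sqrt(0.35/pi) = 0.3324
sigma_2 = 41 * 0.3324 = 13.63 MPa

13.63 MPa


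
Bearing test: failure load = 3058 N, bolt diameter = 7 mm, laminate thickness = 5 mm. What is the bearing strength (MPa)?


sigma_br = F/(d*h) = 3058/(7*5) = 87.4 MPa

87.4 MPa


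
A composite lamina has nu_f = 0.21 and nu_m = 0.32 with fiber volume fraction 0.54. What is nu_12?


nu_12 = nu_f*Vf + nu_m*(1-Vf) = 0.21*0.54 + 0.32*0.46 = 0.2606

0.2606


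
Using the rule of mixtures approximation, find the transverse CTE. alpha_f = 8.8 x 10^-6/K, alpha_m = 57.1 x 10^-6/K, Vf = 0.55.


alpha_2 = alpha_f*Vf + alpha_m*(1-Vf) = 8.8*0.55 + 57.1*0.45 = 30.5 x 10^-6/K

30.5 x 10^-6/K


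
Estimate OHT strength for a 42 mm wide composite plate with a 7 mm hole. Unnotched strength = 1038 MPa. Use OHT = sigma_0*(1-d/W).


OHT = sigma_0*(1-d/W) = 1038*(1-7/42) = 865.0 MPa

865.0 MPa


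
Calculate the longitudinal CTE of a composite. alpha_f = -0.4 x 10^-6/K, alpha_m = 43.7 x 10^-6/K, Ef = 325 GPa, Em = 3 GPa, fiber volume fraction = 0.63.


E1 = Ef*Vf + Em*(1-Vf) = 205.86
alpha_1 = (alpha_f*Ef*Vf + alpha_m*Em*(1-Vf))/E1 = -0.16 x 10^-6/K

-0.16 x 10^-6/K


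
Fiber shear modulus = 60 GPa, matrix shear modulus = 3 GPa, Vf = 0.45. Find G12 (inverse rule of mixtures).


1/G12 = Vf/Gf + (1-Vf)/Gm = 0.45/60 + 0.55/3
G12 = 5.24 GPa

5.24 GPa


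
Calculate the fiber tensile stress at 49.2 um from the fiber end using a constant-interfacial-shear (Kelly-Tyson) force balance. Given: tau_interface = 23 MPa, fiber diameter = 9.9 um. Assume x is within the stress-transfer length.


Force balance: sigma_f * (pi*d^2/4) = tau * (pi*d) * x  ->  sigma_f = 4 * tau * x / d
sigma_f = 4 * 23 * 49.2 / 9.9 = 457.2 MPa

457.2 MPa


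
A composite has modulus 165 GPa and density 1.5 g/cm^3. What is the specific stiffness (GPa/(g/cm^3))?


Specific stiffness = E/rho = 165/1.5 = 110.0 GPa/(g/cm^3)

110.0 GPa/(g/cm^3)


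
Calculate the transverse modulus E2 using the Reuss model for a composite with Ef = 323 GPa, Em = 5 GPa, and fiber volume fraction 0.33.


1/E2 = Vf/Ef + (1-Vf)/Em = 0.33/323 + 0.67/5
E2 = 7.41 GPa

7.41 GPa


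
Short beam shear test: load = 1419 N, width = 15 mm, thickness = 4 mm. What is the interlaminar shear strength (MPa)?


ILSS = 3F/(4bh) = 3*1419/(4*15*4) = 17.74 MPa

17.74 MPa


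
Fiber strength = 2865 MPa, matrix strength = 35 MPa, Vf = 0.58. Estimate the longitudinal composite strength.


sigma_1 = sigma_f*Vf + sigma_m*(1-Vf) = 2865*0.58 + 35*0.42 = 1676.4 MPa

1676.4 MPa


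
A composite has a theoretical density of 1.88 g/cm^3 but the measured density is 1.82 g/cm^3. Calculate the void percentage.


Void% = (rho_theo - rho_actual)/rho_theo * 100 = (1.88 - 1.82)/1.88 * 100 = 3.19%

3.19%


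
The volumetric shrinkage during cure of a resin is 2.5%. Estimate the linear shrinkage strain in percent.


Linear shrinkage ≈ vol_shrink/3 = 2.5/3 = 0.833%

0.833%


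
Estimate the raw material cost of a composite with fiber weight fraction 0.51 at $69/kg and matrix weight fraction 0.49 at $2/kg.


Cost = cost_f*Wf + cost_m*Wm = 69*0.51 + 2*0.49 = $36.17/kg

$36.17/kg


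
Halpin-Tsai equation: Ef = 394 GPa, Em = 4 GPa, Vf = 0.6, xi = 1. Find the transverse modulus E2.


eta = (Ef/Em - 1)/(Ef/Em + xi) = (98.5 - 1)/(98.5 + 1) = 0.9799
E2 = Em*(1+xi*eta*Vf)/(1-eta*Vf) = 15.41 GPa

15.41 GPa


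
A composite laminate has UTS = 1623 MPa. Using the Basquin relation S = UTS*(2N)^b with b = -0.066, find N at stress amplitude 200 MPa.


N = 0.5 * (S/UTS)^(1/b) = 0.5 * (200/1623)^(1/-0.066) = 2.9927e+13 cycles

2.9927e+13 cycles


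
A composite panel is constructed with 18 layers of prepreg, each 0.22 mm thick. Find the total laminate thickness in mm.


h = n * t_ply = 18 * 0.22 = 3.96 mm

3.96 mm


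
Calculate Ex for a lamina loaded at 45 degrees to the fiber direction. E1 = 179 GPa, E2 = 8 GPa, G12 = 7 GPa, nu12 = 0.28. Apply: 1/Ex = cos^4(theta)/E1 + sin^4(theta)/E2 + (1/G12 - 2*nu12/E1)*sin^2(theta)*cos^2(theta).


cos^4(45) = 0.25, sin^4(45) = 0.25, sin^2(45)*cos^2(45) = 0.25
1/G12 - 2*nu12/E1 = 1/7 - 2*0.28/179 = 0.139729 GPa^-1
1/Ex = 0.25/179 + 0.25/8 + 0.139729*0.25 = 0.0675788 GPa^-1
Ex = 14.8 GPa

14.8 GPa


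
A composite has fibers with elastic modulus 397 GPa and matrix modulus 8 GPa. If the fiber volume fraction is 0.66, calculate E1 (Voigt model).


E1 = Ef*Vf + Em*(1-Vf) = 397*0.66 + 8*0.34 = 264.74 GPa

264.74 GPa


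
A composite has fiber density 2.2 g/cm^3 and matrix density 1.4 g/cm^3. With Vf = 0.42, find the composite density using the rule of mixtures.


rho_c = rho_f*Vf + rho_m*(1-Vf) = 2.2*0.42 + 1.4*0.58 = 1.736 g/cm^3

1.736 g/cm^3


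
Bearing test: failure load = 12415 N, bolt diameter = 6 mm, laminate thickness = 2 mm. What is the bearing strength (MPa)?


sigma_br = F/(d*h) = 12415/(6*2) = 1034.6 MPa

1034.6 MPa


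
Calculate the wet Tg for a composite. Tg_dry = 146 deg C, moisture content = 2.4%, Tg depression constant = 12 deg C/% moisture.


Tg_wet = Tg_dry - k*moisture = 146 - 12*2.4 = 117.2 deg C

117.2 deg C


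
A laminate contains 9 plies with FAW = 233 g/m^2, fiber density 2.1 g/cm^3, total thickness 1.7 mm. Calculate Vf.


Vf = n * FAW / (rho_f * h * 1000) = 9 * 233 / (2.1 * 1.7 * 1000) = 0.5874

0.5874


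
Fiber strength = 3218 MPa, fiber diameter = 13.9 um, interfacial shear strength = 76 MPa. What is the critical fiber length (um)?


Lc = sigma_f * d / (2 * tau_i) = 3218 * 13.9 / (2 * 76) = 294.3 um

294.3 um


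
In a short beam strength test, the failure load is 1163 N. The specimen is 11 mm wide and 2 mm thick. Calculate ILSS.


ILSS = 3F/(4bh) = 3*1163/(4*11*2) = 39.65 MPa

39.65 MPa


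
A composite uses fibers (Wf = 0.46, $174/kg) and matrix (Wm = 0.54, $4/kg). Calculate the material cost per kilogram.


Cost = cost_f*Wf + cost_m*Wm = 174*0.46 + 4*0.54 = $82.2/kg

$82.2/kg


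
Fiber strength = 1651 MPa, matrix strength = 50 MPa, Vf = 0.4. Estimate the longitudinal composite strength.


sigma_1 = sigma_f*Vf + sigma_m*(1-Vf) = 1651*0.4 + 50*0.6 = 690.4 MPa

690.4 MPa


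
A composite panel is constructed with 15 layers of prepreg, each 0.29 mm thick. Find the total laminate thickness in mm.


h = n * t_ply = 15 * 0.29 = 4.35 mm

4.35 mm


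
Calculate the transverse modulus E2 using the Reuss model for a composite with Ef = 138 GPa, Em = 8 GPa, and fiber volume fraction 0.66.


1/E2 = Vf/Ef + (1-Vf)/Em = 0.66/138 + 0.34/8
E2 = 21.15 GPa

21.15 GPa


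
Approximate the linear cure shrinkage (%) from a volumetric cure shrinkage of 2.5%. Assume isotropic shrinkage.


Linear shrinkage ≈ vol_shrink/3 = 2.5/3 = 0.833%

0.833%


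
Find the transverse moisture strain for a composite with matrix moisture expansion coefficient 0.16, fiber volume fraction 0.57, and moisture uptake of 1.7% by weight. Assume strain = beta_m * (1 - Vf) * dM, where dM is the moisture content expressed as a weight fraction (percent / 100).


dM = 1.7/100 = 0.017
strain = beta_m * (1-Vf) * dM = 0.16 * 0.43 * 0.017 = 0.0011696

0.0011696


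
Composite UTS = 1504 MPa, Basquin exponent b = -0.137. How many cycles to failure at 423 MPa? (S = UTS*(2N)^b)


N = 0.5 * (S/UTS)^(1/b) = 0.5 * (423/1504)^(1/-0.137) = 5250.4002 cycles

5250.4002 cycles


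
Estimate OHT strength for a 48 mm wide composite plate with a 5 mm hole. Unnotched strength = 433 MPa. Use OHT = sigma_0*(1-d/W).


OHT = sigma_0*(1-d/W) = 433*(1-5/48) = 387.9 MPa

387.9 MPa


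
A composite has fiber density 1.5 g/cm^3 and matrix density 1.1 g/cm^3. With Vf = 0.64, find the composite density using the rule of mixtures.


rho_c = rho_f*Vf + rho_m*(1-Vf) = 1.5*0.64 + 1.1*0.36 = 1.356 g/cm^3

1.356 g/cm^3


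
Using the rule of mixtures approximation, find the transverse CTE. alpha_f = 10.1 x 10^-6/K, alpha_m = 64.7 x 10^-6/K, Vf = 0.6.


alpha_2 = alpha_f*Vf + alpha_m*(1-Vf) = 10.1*0.6 + 64.7*0.4 = 31.9 x 10^-6/K

31.9 x 10^-6/K


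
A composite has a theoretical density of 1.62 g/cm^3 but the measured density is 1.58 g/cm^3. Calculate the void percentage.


Void% = (rho_theo - rho_actual)/rho_theo * 100 = (1.62 - 1.58)/1.62 * 100 = 2.47%

2.47%


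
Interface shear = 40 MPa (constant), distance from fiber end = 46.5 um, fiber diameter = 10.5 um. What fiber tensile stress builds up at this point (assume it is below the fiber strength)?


Force balance: sigma_f * (pi*d^2/4) = tau * (pi*d) * x  ->  sigma_f = 4 * tau * x / d
sigma_f = 4 * 40 * 46.5 / 10.5 = 708.6 MPa

708.6 MPa


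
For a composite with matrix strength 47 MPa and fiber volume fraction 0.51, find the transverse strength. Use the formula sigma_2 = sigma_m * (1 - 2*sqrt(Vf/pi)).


factor = 1 - 2*sqrt(0.51/pi) = 0.1942
sigma_2 = 47 * 0.1942 = 9.13 MPa

9.13 MPa


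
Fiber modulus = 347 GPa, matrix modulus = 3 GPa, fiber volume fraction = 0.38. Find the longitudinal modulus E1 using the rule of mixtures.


E1 = Ef*Vf + Em*(1-Vf) = 347*0.38 + 3*0.62 = 133.72 GPa

133.72 GPa


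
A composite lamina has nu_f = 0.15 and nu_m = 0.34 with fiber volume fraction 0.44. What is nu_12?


nu_12 = nu_f*Vf + nu_m*(1-Vf) = 0.15*0.44 + 0.34*0.56 = 0.2564

0.2564


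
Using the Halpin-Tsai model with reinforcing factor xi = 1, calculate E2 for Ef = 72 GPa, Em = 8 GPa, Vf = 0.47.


eta = (Ef/Em - 1)/(Ef/Em + xi) = (9.0 - 1)/(9.0 + 1) = 0.8
E2 = Em*(1+xi*eta*Vf)/(1-eta*Vf) = 17.64 GPa

17.64 GPa


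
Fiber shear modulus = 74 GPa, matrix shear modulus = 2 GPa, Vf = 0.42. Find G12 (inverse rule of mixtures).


1/G12 = Vf/Gf + (1-Vf)/Gm = 0.42/74 + 0.58/2
G12 = 3.38 GPa

3.38 GPa


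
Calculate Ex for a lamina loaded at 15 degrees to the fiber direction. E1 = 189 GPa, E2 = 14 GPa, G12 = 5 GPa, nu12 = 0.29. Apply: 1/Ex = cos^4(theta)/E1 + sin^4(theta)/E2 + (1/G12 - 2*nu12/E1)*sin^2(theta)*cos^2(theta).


cos^4(15) = 0.870513, sin^4(15) = 0.004487, sin^2(15)*cos^2(15) = 0.0625
1/G12 - 2*nu12/E1 = 1/5 - 2*0.29/189 = 0.196931 GPa^-1
1/Ex = 0.870513/189 + 0.004487/14 + 0.196931*0.0625 = 0.0172346 GPa^-1
Ex = 58.02 GPa

58.02 GPa


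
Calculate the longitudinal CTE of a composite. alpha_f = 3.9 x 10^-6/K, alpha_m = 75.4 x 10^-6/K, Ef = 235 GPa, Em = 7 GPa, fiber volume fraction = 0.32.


E1 = Ef*Vf + Em*(1-Vf) = 79.96
alpha_1 = (alpha_f*Ef*Vf + alpha_m*Em*(1-Vf))/E1 = 8.16 x 10^-6/K

8.16 x 10^-6/K


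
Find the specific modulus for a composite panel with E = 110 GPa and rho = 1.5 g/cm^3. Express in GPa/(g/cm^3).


Specific stiffness = E/rho = 110/1.5 = 73.3 GPa/(g/cm^3)

73.3 GPa/(g/cm^3)


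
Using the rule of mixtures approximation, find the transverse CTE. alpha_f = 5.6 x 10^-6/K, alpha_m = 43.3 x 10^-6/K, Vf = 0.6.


alpha_2 = alpha_f*Vf + alpha_m*(1-Vf) = 5.6*0.6 + 43.3*0.4 = 20.7 x 10^-6/K

20.7 x 10^-6/K


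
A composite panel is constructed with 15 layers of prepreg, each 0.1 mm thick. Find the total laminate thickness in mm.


h = n * t_ply = 15 * 0.1 = 1.5 mm

1.5 mm


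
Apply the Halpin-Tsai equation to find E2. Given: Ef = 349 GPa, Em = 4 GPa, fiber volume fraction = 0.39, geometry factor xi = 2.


eta = (Ef/Em - 1)/(Ef/Em + xi) = (87.25 - 1)/(87.25 + 2) = 0.9664
E2 = Em*(1+xi*eta*Vf)/(1-eta*Vf) = 11.26 GPa

11.26 GPa


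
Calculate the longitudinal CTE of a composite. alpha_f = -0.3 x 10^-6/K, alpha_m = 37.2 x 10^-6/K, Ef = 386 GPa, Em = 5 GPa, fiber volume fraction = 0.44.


E1 = Ef*Vf + Em*(1-Vf) = 172.64
alpha_1 = (alpha_f*Ef*Vf + alpha_m*Em*(1-Vf))/E1 = 0.31 x 10^-6/K

0.31 x 10^-6/K


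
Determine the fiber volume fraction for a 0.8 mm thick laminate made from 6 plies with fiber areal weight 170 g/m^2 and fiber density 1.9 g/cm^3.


Vf = n * FAW / (rho_f * h * 1000) = 6 * 170 / (1.9 * 0.8 * 1000) = 0.6711

0.6711


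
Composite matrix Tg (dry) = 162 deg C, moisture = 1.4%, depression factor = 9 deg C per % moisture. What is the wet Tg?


Tg_wet = Tg_dry - k*moisture = 162 - 9*1.4 = 149.4 deg C

149.4 deg C


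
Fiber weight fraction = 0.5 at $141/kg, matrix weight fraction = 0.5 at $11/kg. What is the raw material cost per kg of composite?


Cost = cost_f*Wf + cost_m*Wm = 141*0.5 + 11*0.5 = $76.0/kg

$76.0/kg


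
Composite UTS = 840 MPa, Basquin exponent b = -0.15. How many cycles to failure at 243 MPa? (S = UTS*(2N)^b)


N = 0.5 * (S/UTS)^(1/b) = 0.5 * (243/840)^(1/-0.15) = 1950.3988 cycles

1950.3988 cycles


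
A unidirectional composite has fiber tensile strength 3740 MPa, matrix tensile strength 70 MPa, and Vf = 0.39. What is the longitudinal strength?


sigma_1 = sigma_f*Vf + sigma_m*(1-Vf) = 3740*0.39 + 70*0.61 = 1501.3 MPa

1501.3 MPa


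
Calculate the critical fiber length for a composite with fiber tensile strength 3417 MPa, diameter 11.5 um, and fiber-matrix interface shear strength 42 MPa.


Lc = sigma_f * d / (2 * tau_i) = 3417 * 11.5 / (2 * 42) = 467.8 um

467.8 um
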